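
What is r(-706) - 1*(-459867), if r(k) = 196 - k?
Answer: 460769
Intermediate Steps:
r(-706) - 1*(-459867) = (196 - 1*(-706)) - 1*(-459867) = (196 + 706) + 459867 = 902 + 459867 = 460769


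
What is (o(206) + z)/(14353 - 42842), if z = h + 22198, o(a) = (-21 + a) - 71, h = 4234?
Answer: -26546/28489 ≈ -0.93180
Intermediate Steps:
o(a) = -92 + a
z = 26432 (z = 4234 + 22198 = 26432)
(o(206) + z)/(14353 - 42842) = ((-92 + 206) + 26432)/(14353 - 42842) = (114 + 26432)/(-28489) = 26546*(-1/28489) = -26546/28489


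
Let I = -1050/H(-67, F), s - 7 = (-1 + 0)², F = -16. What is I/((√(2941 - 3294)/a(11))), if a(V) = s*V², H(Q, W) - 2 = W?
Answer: -72600*I*√353/353 ≈ -3864.1*I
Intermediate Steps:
s = 8 (s = 7 + (-1 + 0)² = 7 + (-1)² = 7 + 1 = 8)
H(Q, W) = 2 + W
a(V) = 8*V²
I = 75 (I = -1050/(2 - 16) = -1050/(-14) = -1050*(-1/14) = 75)
I/((√(2941 - 3294)/a(11))) = 75/((√(2941 - 3294)/((8*11²)))) = 75/((√(-353)/((8*121)))) = 75/(((I*√353)/968)) = 75/(((I*√353)*(1/968))) = 75/((I*√353/968)) = 75*(-968*I*√353/353) = -72600*I*√353/353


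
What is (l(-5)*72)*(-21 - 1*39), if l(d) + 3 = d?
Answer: 34560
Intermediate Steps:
l(d) = -3 + d
(l(-5)*72)*(-21 - 1*39) = ((-3 - 5)*72)*(-21 - 1*39) = (-8*72)*(-21 - 39) = -576*(-60) = 34560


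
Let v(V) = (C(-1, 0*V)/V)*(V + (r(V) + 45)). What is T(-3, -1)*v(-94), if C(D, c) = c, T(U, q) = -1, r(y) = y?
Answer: 0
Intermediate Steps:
v(V) = 0 (v(V) = ((0*V)/V)*(V + (V + 45)) = (0/V)*(V + (45 + V)) = 0*(45 + 2*V) = 0)
T(-3, -1)*v(-94) = -1*0 = 0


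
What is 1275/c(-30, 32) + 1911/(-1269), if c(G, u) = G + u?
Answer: 538051/846 ≈ 635.99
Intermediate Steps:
1275/c(-30, 32) + 1911/(-1269) = 1275/(-30 + 32) + 1911/(-1269) = 1275/2 + 1911*(-1/1269) = 1275*(1/2) - 637/423 = 1275/2 - 637/423 = 538051/846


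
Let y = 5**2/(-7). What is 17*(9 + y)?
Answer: 646/7 ≈ 92.286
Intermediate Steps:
y = -25/7 (y = 25*(-1/7) = -25/7 ≈ -3.5714)
17*(9 + y) = 17*(9 - 25/7) = 17*(38/7) = 646/7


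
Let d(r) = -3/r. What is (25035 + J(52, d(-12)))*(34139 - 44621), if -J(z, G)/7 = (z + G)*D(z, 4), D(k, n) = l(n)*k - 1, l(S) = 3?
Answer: 663641625/2 ≈ 3.3182e+8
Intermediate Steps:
D(k, n) = -1 + 3*k (D(k, n) = 3*k - 1 = -1 + 3*k)
J(z, G) = -7*(-1 + 3*z)*(G + z) (J(z, G) = -7*(z + G)*(-1 + 3*z) = -7*(G + z)*(-1 + 3*z) = -7*(-1 + 3*z)*(G + z))
(25035 + J(52, d(-12)))*(34139 - 44621) = (25035 - 7*(-1 + 3*52)*(-3/(-12) + 52))*(34139 - 44621) = (25035 - 7*(-1 + 156)*(-3*(-1/12) + 52))*(-10482) = (25035 - 7*155*(¼ + 52))*(-10482) = (25035 - 7*155*209/4)*(-10482) = (25035 - 226765/4)*(-10482) = -126625/4*(-10482) = 663641625/2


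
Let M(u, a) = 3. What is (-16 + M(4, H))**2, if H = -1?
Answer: 169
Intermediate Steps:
(-16 + M(4, H))**2 = (-16 + 3)**2 = (-13)**2 = 169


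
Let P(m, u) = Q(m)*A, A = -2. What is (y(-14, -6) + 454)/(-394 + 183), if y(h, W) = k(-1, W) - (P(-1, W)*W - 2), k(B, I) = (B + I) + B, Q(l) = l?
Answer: -460/211 ≈ -2.1801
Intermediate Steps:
k(B, I) = I + 2*B
P(m, u) = -2*m (P(m, u) = m*(-2) = -2*m)
y(h, W) = -W (y(h, W) = (W + 2*(-1)) - ((-2*(-1))*W - 2) = (W - 2) - (2*W - 2) = (-2 + W) - (-2 + 2*W) = (-2 + W) + (2 - 2*W) = -W)
(y(-14, -6) + 454)/(-394 + 183) = (-1*(-6) + 454)/(-394 + 183) = (6 + 454)/(-211) = 460*(-1/211) = -460/211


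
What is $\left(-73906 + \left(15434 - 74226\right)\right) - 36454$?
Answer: $-169152$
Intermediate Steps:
$\left(-73906 + \left(15434 - 74226\right)\right) - 36454 = \left(-73906 - 58792\right) - 36454 = -132698 - 36454 = -169152$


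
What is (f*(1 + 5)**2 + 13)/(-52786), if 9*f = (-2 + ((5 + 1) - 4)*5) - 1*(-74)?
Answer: -341/52786 ≈ -0.0064600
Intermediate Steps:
f = 82/9 (f = ((-2 + ((5 + 1) - 4)*5) - 1*(-74))/9 = ((-2 + (6 - 4)*5) + 74)/9 = ((-2 + 2*5) + 74)/9 = ((-2 + 10) + 74)/9 = (8 + 74)/9 = (1/9)*82 = 82/9 ≈ 9.1111)
(f*(1 + 5)**2 + 13)/(-52786) = (82*(1 + 5)**2/9 + 13)/(-52786) = ((82/9)*6**2 + 13)*(-1/52786) = ((82/9)*36 + 13)*(-1/52786) = (328 + 13)*(-1/52786) = 341*(-1/52786) = -341/52786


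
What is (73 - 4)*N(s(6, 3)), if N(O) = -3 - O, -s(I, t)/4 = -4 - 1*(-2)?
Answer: -759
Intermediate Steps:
s(I, t) = 8 (s(I, t) = -4*(-4 - 1*(-2)) = -4*(-4 + 2) = -4*(-2) = 8)
(73 - 4)*N(s(6, 3)) = (73 - 4)*(-3 - 1*8) = 69*(-3 - 8) = 69*(-11) = -759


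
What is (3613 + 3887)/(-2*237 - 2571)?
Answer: -500/203 ≈ -2.4631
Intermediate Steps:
(3613 + 3887)/(-2*237 - 2571) = 7500/(-474 - 2571) = 7500/(-3045) = 7500*(-1/3045) = -500/203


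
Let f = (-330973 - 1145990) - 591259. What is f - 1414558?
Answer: -3482780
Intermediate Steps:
f = -2068222 (f = -1476963 - 591259 = -2068222)
f - 1414558 = -2068222 - 1414558 = -3482780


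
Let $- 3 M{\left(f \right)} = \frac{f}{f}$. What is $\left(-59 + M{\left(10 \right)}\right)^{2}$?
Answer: $\frac{31684}{9} \approx 3520.4$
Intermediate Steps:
$M{\left(f \right)} = - \frac{1}{3}$ ($M{\left(f \right)} = - \frac{f \frac{1}{f}}{3} = \left(- \frac{1}{3}\right) 1 = - \frac{1}{3}$)
$\left(-59 + M{\left(10 \right)}\right)^{2} = \left(-59 - \frac{1}{3}\right)^{2} = \left(- \frac{178}{3}\right)^{2} = \frac{31684}{9}$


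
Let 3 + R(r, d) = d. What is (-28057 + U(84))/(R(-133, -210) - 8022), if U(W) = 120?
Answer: 27937/8235 ≈ 3.3925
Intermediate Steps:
R(r, d) = -3 + d
(-28057 + U(84))/(R(-133, -210) - 8022) = (-28057 + 120)/((-3 - 210) - 8022) = -27937/(-213 - 8022) = -27937/(-8235) = -27937*(-1/8235) = 27937/8235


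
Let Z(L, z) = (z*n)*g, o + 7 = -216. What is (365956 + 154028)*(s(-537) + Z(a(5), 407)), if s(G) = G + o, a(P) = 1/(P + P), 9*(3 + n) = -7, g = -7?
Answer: 5201342176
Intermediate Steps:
n = -34/9 (n = -3 + (1/9)*(-7) = -3 - 7/9 = -34/9 ≈ -3.7778)
o = -223 (o = -7 - 216 = -223)
a(P) = 1/(2*P)
Z(L, z) = 238*z/9 (Z(L, z) = (z*(-34/9))*(-7) = -34*z/9*(-7) = 238*z/9)
s(G) = -223 + G (s(G) = G - 223 = -223 + G)
(365956 + 154028)*(s(-537) + Z(a(5), 407)) = (365956 + 154028)*((-223 - 537) + (238/9)*407) = 519984*(-760 + 96866/9) = 519984*(90026/9) = 5201342176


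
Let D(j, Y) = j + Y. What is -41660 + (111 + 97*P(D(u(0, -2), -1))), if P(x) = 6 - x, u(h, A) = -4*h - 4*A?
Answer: -41646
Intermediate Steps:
u(h, A) = -4*A - 4*h
D(j, Y) = Y + j
-41660 + (111 + 97*P(D(u(0, -2), -1))) = -41660 + (111 + 97*(6 - (-1 + (-4*(-2) - 4*0)))) = -41660 + (111 + 97*(6 - (-1 + (8 + 0)))) = -41660 + (111 + 97*(6 - (-1 + 8))) = -41660 + (111 + 97*(6 - 1*7)) = -41660 + (111 + 97*(6 - 7)) = -41660 + (111 + 97*(-1)) = -41660 + (111 - 97) = -41660 + 14 = -41646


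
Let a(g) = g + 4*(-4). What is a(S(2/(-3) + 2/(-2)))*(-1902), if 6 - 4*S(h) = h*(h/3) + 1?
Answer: 256453/9 ≈ 28495.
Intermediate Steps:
S(h) = 5/4 - h²/12 (S(h) = 3/2 - (h*(h/3) + 1)/4 = 3/2 - (h²/3 + 1)/4 = 3/2 - (1 + h²/3)/4 = 3/2 + (-¼ - h²/12) = 5/4 - h²/12)
a(g) = -16 + g (a(g) = g - 16 = -16 + g)
a(S(2/(-3) + 2/(-2)))*(-1902) = (-16 + (5/4 - (2/(-3) + 2/(-2))²/12))*(-1902) = (-16 + (5/4 - (2*(-⅓) + 2*(-½))²/12))*(-1902) = (-16 + (5/4 - (-⅔ - 1)²/12))*(-1902) = (-16 + (5/4 - (-5/3)²/12))*(-1902) = (-16 + (5/4 - 1/12*25/9))*(-1902) = (-16 + (5/4 - 25/108))*(-1902) = (-16 + 55/54)*(-1902) = -809/54*(-1902) = 256453/9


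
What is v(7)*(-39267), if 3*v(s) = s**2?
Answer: -641361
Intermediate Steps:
v(s) = s**2/3
v(7)*(-39267) = ((1/3)*7**2)*(-39267) = ((1/3)*49)*(-39267) = (49/3)*(-39267) = -641361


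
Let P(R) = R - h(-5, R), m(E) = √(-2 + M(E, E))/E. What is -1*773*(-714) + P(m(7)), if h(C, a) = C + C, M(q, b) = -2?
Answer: 551932 + 2*I/7 ≈ 5.5193e+5 + 0.28571*I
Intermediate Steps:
h(C, a) = 2*C
m(E) = 2*I/E (m(E) = √(-2 - 2)/E = √(-4)/E = (2*I)/E = 2*I/E)
P(R) = 10 + R (P(R) = R - 2*(-5) = R - 1*(-10) = R + 10 = 10 + R)
-1*773*(-714) + P(m(7)) = -1*773*(-714) + (10 + 2*I/7) = -773*(-714) + (10 + 2*I*(⅐)) = 551922 + (10 + 2*I/7) = 551932 + 2*I/7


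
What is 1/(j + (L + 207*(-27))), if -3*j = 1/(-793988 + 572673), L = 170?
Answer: -663945/3597917954 ≈ -0.00018454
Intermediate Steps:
j = 1/663945 (j = -1/(3*(-793988 + 572673)) = -⅓/(-221315) = -⅓*(-1/221315) = 1/663945 ≈ 1.5061e-6)
1/(j + (L + 207*(-27))) = 1/(1/663945 + (170 + 207*(-27))) = 1/(1/663945 + (170 - 5589)) = 1/(1/663945 - 5419) = 1/(-3597917954/663945) = -663945/3597917954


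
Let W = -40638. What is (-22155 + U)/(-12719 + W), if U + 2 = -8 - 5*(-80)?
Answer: 21765/53357 ≈ 0.40791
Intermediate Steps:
U = 390 (U = -2 + (-8 - 5*(-80)) = -2 + (-8 + 400) = -2 + 392 = 390)
(-22155 + U)/(-12719 + W) = (-22155 + 390)/(-12719 - 40638) = -21765/(-53357) = -21765*(-1/53357) = 21765/53357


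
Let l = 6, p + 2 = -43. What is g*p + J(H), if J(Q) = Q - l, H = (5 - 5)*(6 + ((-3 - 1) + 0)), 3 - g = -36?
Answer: -1761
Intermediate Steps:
p = -45 (p = -2 - 43 = -45)
g = 39 (g = 3 - 1*(-36) = 3 + 36 = 39)
H = 0 (H = 0*(6 + (-4 + 0)) = 0*(6 - 4) = 0*2 = 0)
J(Q) = -6 + Q (J(Q) = Q - 1*6 = Q - 6 = -6 + Q)
g*p + J(H) = 39*(-45) + (-6 + 0) = -1755 - 6 = -1761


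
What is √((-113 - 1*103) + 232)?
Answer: 4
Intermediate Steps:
√((-113 - 1*103) + 232) = √((-113 - 103) + 232) = √(-216 + 232) = √16 = 4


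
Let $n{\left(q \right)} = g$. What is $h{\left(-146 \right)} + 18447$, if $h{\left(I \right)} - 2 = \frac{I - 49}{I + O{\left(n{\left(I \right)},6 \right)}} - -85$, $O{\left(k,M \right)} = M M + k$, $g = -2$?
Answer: $\frac{2076003}{112} \approx 18536.0$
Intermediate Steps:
$n{\left(q \right)} = -2$
$O{\left(k,M \right)} = k + M^{2}$ ($O{\left(k,M \right)} = M^{2} + k = k + M^{2}$)
$h{\left(I \right)} = 87 + \frac{-49 + I}{34 + I}$ ($h{\left(I \right)} = 2 + \left(\frac{I - 49}{I - \left(2 - 6^{2}\right)} - -85\right) = 2 + \left(\frac{-49 + I}{I + \left(-2 + 36\right)} + 85\right) = 2 + \left(\frac{-49 + I}{I + 34} + 85\right) = 2 + \left(\frac{-49 + I}{34 + I} + 85\right) = 2 + \left(85 + \frac{-49 + I}{34 + I}\right) = 87 + \frac{-49 + I}{34 + I}$)
$h{\left(-146 \right)} + 18447 = \frac{2909 + 88 \left(-146\right)}{34 - 146} + 18447 = \frac{2909 - 12848}{-112} + 18447 = \left(- \frac{1}{112}\right) \left(-9939\right) + 18447 = \frac{9939}{112} + 18447 = \frac{2076003}{112}$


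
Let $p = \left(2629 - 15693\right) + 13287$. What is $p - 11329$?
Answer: $-11106$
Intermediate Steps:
$p = 223$ ($p = -13064 + 13287 = 223$)
$p - 11329 = 223 - 11329 = -11106$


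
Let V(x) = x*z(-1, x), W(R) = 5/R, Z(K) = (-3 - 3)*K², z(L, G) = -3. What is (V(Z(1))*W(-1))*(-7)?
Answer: 630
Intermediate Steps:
Z(K) = -6*K²
V(x) = -3*x (V(x) = x*(-3) = -3*x)
(V(Z(1))*W(-1))*(-7) = ((-(-18)*1²)*(5/(-1)))*(-7) = ((-(-18))*(5*(-1)))*(-7) = (-3*(-6)*(-5))*(-7) = (18*(-5))*(-7) = -90*(-7) = 630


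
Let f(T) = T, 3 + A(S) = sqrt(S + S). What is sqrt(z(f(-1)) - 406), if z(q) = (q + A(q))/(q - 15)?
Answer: sqrt(-6492 - I*sqrt(2))/4 ≈ 0.002194 - 20.143*I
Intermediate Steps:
A(S) = -3 + sqrt(2)*sqrt(S) (A(S) = -3 + sqrt(S + S) = -3 + sqrt(2*S) = -3 + sqrt(2)*sqrt(S))
z(q) = (-3 + q + sqrt(2)*sqrt(q))/(-15 + q) (z(q) = (q + (-3 + sqrt(2)*sqrt(q)))/(q - 15) = (-3 + q + sqrt(2)*sqrt(q))/(-15 + q))
sqrt(z(f(-1)) - 406) = sqrt((-3 - 1 + sqrt(2)*sqrt(-1))/(-15 - 1) - 406) = sqrt((-3 - 1 + sqrt(2)*I)/(-16) - 406) = sqrt(-(-3 - 1 + I*sqrt(2))/16 - 406) = sqrt(-(-4 + I*sqrt(2))/16 - 406) = sqrt((1/4 - I*sqrt(2)/16) - 406) = sqrt(-1623/4 - I*sqrt(2)/16)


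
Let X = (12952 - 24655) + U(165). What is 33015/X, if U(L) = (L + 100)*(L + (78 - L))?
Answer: 11005/2989 ≈ 3.6818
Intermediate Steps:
U(L) = 7800 + 78*L (U(L) = (100 + L)*78 = 7800 + 78*L)
X = 8967 (X = (12952 - 24655) + (7800 + 78*165) = -11703 + (7800 + 12870) = -11703 + 20670 = 8967)
33015/X = 33015/8967 = 33015*(1/8967) = 11005/2989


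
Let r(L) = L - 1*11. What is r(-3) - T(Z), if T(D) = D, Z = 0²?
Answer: -14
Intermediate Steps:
Z = 0
r(L) = -11 + L (r(L) = L - 11 = -11 + L)
r(-3) - T(Z) = (-11 - 3) - 1*0 = -14 + 0 = -14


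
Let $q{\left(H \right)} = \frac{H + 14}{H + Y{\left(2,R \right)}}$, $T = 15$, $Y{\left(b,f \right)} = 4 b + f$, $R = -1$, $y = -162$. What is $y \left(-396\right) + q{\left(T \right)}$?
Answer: $\frac{1411373}{22} \approx 64153.0$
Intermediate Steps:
$Y{\left(b,f \right)} = f + 4 b$
$q{\left(H \right)} = \frac{14 + H}{7 + H}$ ($q{\left(H \right)} = \frac{H + 14}{H + \left(-1 + 4 \cdot 2\right)} = \frac{14 + H}{H + \left(-1 + 8\right)} = \frac{14 + H}{H + 7} = \frac{14 + H}{7 + H}$)
$y \left(-396\right) + q{\left(T \right)} = \left(-162\right) \left(-396\right) + \frac{14 + 15}{7 + 15} = 64152 + \frac{1}{22} \cdot 29 = 64152 + \frac{29}{22} = \frac{1411373}{22}$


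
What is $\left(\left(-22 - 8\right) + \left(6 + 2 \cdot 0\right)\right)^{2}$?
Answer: $576$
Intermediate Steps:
$\left(\left(-22 - 8\right) + \left(6 + 2 \cdot 0\right)\right)^{2} = \left(-30 + \left(6 + 0\right)\right)^{2} = \left(-30 + 6\right)^{2} = \left(-24\right)^{2} = 576$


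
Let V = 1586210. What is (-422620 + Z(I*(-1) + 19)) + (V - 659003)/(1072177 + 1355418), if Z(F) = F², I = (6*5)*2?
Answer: -1021868484498/2427595 ≈ -4.2094e+5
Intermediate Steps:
I = 60 (I = 30*2 = 60)
(-422620 + Z(I*(-1) + 19)) + (V - 659003)/(1072177 + 1355418) = (-422620 + (60*(-1) + 19)²) + (1586210 - 659003)/(1072177 + 1355418) = (-422620 + (-60 + 19)²) + 927207/2427595 = (-422620 + (-41)²) + 927207*(1/2427595) = (-422620 + 1681) + 927207/2427595 = -420939 + 927207/2427595 = -1021868484498/2427595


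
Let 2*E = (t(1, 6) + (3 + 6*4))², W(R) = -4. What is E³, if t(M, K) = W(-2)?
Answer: 148035889/8 ≈ 1.8504e+7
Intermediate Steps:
t(M, K) = -4
E = 529/2 (E = (-4 + (3 + 6*4))²/2 = (-4 + (3 + 24))²/2 = (-4 + 27)²/2 = (½)*23² = (½)*529 = 529/2 ≈ 264.50)
E³ = (529/2)³ = 148035889/8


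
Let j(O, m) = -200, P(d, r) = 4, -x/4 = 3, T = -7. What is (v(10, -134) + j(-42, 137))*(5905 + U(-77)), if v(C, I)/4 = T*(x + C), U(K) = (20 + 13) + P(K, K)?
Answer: -855648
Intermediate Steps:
x = -12 (x = -4*3 = -12)
U(K) = 37 (U(K) = (20 + 13) + 4 = 33 + 4 = 37)
v(C, I) = 336 - 28*C (v(C, I) = 4*(-7*(-12 + C)) = 4*(84 - 7*C) = 336 - 28*C)
(v(10, -134) + j(-42, 137))*(5905 + U(-77)) = ((336 - 28*10) - 200)*(5905 + 37) = ((336 - 280) - 200)*5942 = (56 - 200)*5942 = -144*5942 = -855648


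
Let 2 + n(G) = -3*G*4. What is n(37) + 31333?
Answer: 30887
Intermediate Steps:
n(G) = -2 - 12*G (n(G) = -2 - 3*G*4 = -2 - 12*G)
n(37) + 31333 = (-2 - 12*37) + 31333 = (-2 - 444) + 31333 = -446 + 31333 = 30887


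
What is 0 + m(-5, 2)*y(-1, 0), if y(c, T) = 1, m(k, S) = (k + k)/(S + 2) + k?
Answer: -15/2 ≈ -7.5000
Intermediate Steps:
m(k, S) = k + 2*k/(2 + S) (m(k, S) = (2*k)/(2 + S) + k = 2*k/(2 + S) + k = k + 2*k/(2 + S))
0 + m(-5, 2)*y(-1, 0) = 0 - 5*(4 + 2)/(2 + 2)*1 = 0 - 5*6/4*1 = 0 - 5*¼*6*1 = 0 - 15/2*1 = 0 - 15/2 = -15/2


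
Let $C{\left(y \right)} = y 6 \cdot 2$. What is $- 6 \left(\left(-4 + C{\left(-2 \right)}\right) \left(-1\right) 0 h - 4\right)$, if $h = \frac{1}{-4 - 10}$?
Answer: $24$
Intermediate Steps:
$C{\left(y \right)} = 12 y$ ($C{\left(y \right)} = 6 y 2 = 12 y$)
$h = - \frac{1}{14}$ ($h = \frac{1}{-4 - 10} = \frac{1}{-14} = - \frac{1}{14} \approx -0.071429$)
$- 6 \left(\left(-4 + C{\left(-2 \right)}\right) \left(-1\right) 0 h - 4\right) = - 6 \left(\left(-4 + 12 \left(-2\right)\right) \left(-1\right) 0 \left(- \frac{1}{14}\right) - 4\right) = - 6 \left(\left(-4 - 24\right) \left(-1\right) 0 \left(- \frac{1}{14}\right) - 4\right) = - 6 \left(\left(-28\right) \left(-1\right) 0 \left(- \frac{1}{14}\right) - 4\right) = - 6 \left(28 \cdot 0 \left(- \frac{1}{14}\right) - 4\right) = - 6 \left(0 \left(- \frac{1}{14}\right) - 4\right) = - 6 \left(0 - 4\right) = \left(-6\right) \left(-4\right) = 24$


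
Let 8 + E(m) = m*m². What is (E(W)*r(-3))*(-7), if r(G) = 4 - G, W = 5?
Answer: -5733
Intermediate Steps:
E(m) = -8 + m³ (E(m) = -8 + m*m² = -8 + m³)
(E(W)*r(-3))*(-7) = ((-8 + 5³)*(4 - 1*(-3)))*(-7) = ((-8 + 125)*(4 + 3))*(-7) = (117*7)*(-7) = 819*(-7) = -5733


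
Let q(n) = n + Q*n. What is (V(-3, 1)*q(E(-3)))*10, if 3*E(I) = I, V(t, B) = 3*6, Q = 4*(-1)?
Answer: 540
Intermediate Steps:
Q = -4
V(t, B) = 18
E(I) = I/3
q(n) = -3*n (q(n) = n - 4*n = -3*n)
(V(-3, 1)*q(E(-3)))*10 = (18*(-(-3)))*10 = (18*(-3*(-1)))*10 = (18*3)*10 = 54*10 = 540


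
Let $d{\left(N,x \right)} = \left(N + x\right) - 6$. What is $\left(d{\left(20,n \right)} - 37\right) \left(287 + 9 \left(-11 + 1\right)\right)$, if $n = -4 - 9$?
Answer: $-7092$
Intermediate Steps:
$n = -13$
$d{\left(N,x \right)} = -6 + N + x$
$\left(d{\left(20,n \right)} - 37\right) \left(287 + 9 \left(-11 + 1\right)\right) = \left(\left(-6 + 20 - 13\right) - 37\right) \left(287 + 9 \left(-11 + 1\right)\right) = \left(1 - 37\right) \left(287 + 9 \left(-10\right)\right) = - 36 \left(287 - 90\right) = \left(-36\right) 197 = -7092$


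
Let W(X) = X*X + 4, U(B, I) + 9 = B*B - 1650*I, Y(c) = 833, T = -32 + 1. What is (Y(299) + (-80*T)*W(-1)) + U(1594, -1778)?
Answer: 5487760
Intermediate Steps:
T = -31
U(B, I) = -9 + B² - 1650*I (U(B, I) = -9 + (B*B - 1650*I) = -9 + (B² - 1650*I) = -9 + B² - 1650*I)
W(X) = 4 + X² (W(X) = X² + 4 = 4 + X²)
(Y(299) + (-80*T)*W(-1)) + U(1594, -1778) = (833 + (-80*(-31))*(4 + (-1)²)) + (-9 + 1594² - 1650*(-1778)) = (833 + 2480*(4 + 1)) + (-9 + 2540836 + 2933700) = (833 + 2480*5) + 5474527 = (833 + 12400) + 5474527 = 13233 + 5474527 = 5487760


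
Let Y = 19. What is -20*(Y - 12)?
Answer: -140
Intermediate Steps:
-20*(Y - 12) = -20*(19 - 12) = -20*7 = -140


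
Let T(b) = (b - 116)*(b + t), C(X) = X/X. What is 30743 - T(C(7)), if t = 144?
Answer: 47418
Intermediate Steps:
C(X) = 1
T(b) = (-116 + b)*(144 + b) (T(b) = (b - 116)*(b + 144) = (-116 + b)*(144 + b))
30743 - T(C(7)) = 30743 - (-16704 + 1² + 28*1) = 30743 - (-16704 + 1 + 28) = 30743 - 1*(-16675) = 30743 + 16675 = 47418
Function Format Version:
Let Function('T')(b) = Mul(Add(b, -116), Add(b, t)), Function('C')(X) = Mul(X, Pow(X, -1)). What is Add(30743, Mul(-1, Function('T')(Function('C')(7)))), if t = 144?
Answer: 47418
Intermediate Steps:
Function('C')(X) = 1
Function('T')(b) = Mul(Add(-116, b), Add(144, b)) (Function('T')(b) = Mul(Add(b, -116), Add(b, 144)) = Mul(Add(-116, b), Add(144, b)))
Add(30743, Mul(-1, Function('T')(Function('C')(7)))) = Add(30743, Mul(-1, Add(-16704, Pow(1, 2), Mul(28, 1)))) = Add(30743, Mul(-1, Add(-16704, 1, 28))) = Add(30743, Mul(-1, -16675)) = Add(30743, 16675) = 47418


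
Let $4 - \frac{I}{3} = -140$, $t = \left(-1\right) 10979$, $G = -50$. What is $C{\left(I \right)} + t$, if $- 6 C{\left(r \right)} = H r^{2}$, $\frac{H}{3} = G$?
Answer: $4654621$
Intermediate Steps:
$t = -10979$
$H = -150$ ($H = 3 \left(-50\right) = -150$)
$I = 432$ ($I = 12 - -420 = 12 + 420 = 432$)
$C{\left(r \right)} = 25 r^{2}$ ($C{\left(r \right)} = - \frac{\left(-150\right) r^{2}}{6} = 25 r^{2}$)
$C{\left(I \right)} + t = 25 \cdot 432^{2} - 10979 = 25 \cdot 186624 - 10979 = 4665600 - 10979 = 4654621$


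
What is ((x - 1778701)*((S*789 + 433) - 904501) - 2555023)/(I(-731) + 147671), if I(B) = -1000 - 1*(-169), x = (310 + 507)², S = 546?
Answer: 105181038613/29368 ≈ 3.5815e+6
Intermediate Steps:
x = 667489 (x = 817² = 667489)
I(B) = -831 (I(B) = -1000 + 169 = -831)
((x - 1778701)*((S*789 + 433) - 904501) - 2555023)/(I(-731) + 147671) = ((667489 - 1778701)*((546*789 + 433) - 904501) - 2555023)/(-831 + 147671) = (-1111212*((430794 + 433) - 904501) - 2555023)/146840 = (-1111212*(431227 - 904501) - 2555023)*(1/146840) = (-1111212*(-473274) - 2555023)*(1/146840) = (525907748088 - 2555023)*(1/146840) = 525905193065*(1/146840) = 105181038613/29368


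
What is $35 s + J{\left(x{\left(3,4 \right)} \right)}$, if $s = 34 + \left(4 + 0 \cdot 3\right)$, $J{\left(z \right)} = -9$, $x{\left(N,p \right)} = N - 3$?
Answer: $1321$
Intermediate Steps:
$x{\left(N,p \right)} = -3 + N$
$s = 38$ ($s = 34 + \left(4 + 0\right) = 34 + 4 = 38$)
$35 s + J{\left(x{\left(3,4 \right)} \right)} = 35 \cdot 38 - 9 = 1330 - 9 = 1321$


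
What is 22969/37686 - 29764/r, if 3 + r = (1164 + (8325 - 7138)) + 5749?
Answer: -311902037/101714514 ≈ -3.0664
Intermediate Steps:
r = 8097 (r = -3 + ((1164 + (8325 - 7138)) + 5749) = -3 + ((1164 + 1187) + 5749) = -3 + (2351 + 5749) = -3 + 8100 = 8097)
22969/37686 - 29764/r = 22969/37686 - 29764/8097 = -311902037/101714514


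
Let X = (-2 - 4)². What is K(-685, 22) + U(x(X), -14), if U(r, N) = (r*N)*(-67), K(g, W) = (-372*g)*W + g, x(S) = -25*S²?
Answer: -24785845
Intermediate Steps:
X = 36 (X = (-6)² = 36)
K(g, W) = g - 372*W*g (K(g, W) = -372*W*g + g = g - 372*W*g)
U(r, N) = -67*N*r (U(r, N) = (N*r)*(-67) = -67*N*r)
K(-685, 22) + U(x(X), -14) = -685*(1 - 372*22) - 67*(-14)*(-25*36²) = -685*(1 - 8184) - 67*(-14)*(-25*1296) = -685*(-8183) - 67*(-14)*(-32400) = 5605355 - 30391200 = -24785845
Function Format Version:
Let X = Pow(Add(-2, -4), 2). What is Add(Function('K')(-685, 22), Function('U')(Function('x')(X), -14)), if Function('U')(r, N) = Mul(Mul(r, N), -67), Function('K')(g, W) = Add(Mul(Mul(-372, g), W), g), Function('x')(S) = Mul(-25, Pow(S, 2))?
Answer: -24785845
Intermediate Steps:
X = 36 (X = Pow(-6, 2) = 36)
Function('K')(g, W) = Add(g, Mul(-372, W, g)) (Function('K')(g, W) = Add(Mul(-372, W, g), g) = Add(g, Mul(-372, W, g)))
Function('U')(r, N) = Mul(-67, N, r) (Function('U')(r, N) = Mul(Mul(N, r), -67) = Mul(-67, N, r))
Add(Function('K')(-685, 22), Function('U')(Function('x')(X), -14)) = Add(Mul(-685, Add(1, Mul(-372, 22))), Mul(-67, -14, Mul(-25, Pow(36, 2)))) = Add(Mul(-685, Add(1, -8184)), Mul(-67, -14, Mul(-25, 1296))) = Add(Mul(-685, -8183), Mul(-67, -14, -32400)) = Add(5605355, -30391200) = -24785845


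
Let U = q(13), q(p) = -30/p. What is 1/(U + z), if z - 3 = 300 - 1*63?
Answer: 13/3090 ≈ 0.0042071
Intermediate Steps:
z = 240 (z = 3 + (300 - 1*63) = 3 + (300 - 63) = 3 + 237 = 240)
U = -30/13 ≈ -2.3077
1/(U + z) = 1/(-30/13 + 240) = 1/(3090/13) = 13/3090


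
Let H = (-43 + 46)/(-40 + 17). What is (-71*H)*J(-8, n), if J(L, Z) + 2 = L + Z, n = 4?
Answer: -1278/23 ≈ -55.565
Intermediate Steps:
J(L, Z) = -2 + L + Z (J(L, Z) = -2 + (L + Z) = -2 + L + Z)
H = -3/23 (H = 3/(-23) = 3*(-1/23) = -3/23 ≈ -0.13043)
(-71*H)*J(-8, n) = (-71*(-3/23))*(-2 - 8 + 4) = (213/23)*(-6) = -1278/23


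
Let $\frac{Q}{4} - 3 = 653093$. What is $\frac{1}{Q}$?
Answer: $\frac{1}{2612384} \approx 3.8279 \cdot 10^{-7}$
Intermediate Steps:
$Q = 2612384$ ($Q = 12 + 4 \cdot 653093 = 12 + 2612372 = 2612384$)
$\frac{1}{Q} = \frac{1}{2612384}$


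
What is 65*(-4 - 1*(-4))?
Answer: 0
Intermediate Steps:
65*(-4 - 1*(-4)) = 65*(-4 + 4) = 65*0 = 0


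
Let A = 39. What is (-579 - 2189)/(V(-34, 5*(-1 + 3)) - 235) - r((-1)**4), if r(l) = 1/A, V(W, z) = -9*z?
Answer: 8279/975 ≈ 8.4913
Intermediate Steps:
r(l) = 1/39
(-579 - 2189)/(V(-34, 5*(-1 + 3)) - 235) - r((-1)**4) = (-579 - 2189)/(-45*(-1 + 3) - 235) - 1*1/39 = -2768/(-45*2 - 235) - 1/39 = -2768/(-9*10 - 235) - 1/39 = -2768/(-90 - 235) - 1/39 = -2768/(-325) - 1/39 = -2768*(-1/325) - 1/39 = 2768/325 - 1/39 = 8279/975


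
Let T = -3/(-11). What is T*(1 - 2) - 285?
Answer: -3138/11 ≈ -285.27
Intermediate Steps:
T = 3/11 (T = -3*(-1/11) = 3/11 ≈ 0.27273)
T*(1 - 2) - 285 = 3*(1 - 2)/11 - 285 = (3/11)*(-1) - 285 = -3/11 - 285 = -3138/11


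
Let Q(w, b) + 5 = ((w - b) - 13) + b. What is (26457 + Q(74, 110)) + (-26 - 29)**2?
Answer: 29538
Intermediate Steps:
Q(w, b) = -18 + w (Q(w, b) = -5 + (((w - b) - 13) + b) = -5 + ((-13 + w - b) + b) = -5 + (-13 + w) = -18 + w)
(26457 + Q(74, 110)) + (-26 - 29)**2 = (26457 + (-18 + 74)) + (-26 - 29)**2 = (26457 + 56) + (-55)**2 = 26513 + 3025 = 29538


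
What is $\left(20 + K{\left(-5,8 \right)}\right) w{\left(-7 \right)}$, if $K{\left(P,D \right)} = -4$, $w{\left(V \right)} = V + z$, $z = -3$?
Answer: $-160$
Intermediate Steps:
$w{\left(V \right)} = -3 + V$ ($w{\left(V \right)} = V - 3 = -3 + V$)
$\left(20 + K{\left(-5,8 \right)}\right) w{\left(-7 \right)} = \left(20 - 4\right) \left(-3 - 7\right) = 16 \left(-10\right) = -160$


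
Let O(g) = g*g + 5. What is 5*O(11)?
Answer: 630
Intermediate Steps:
O(g) = 5 + g² (O(g) = g² + 5 = 5 + g²)
5*O(11) = 5*(5 + 11²) = 5*(5 + 121) = 5*126 = 630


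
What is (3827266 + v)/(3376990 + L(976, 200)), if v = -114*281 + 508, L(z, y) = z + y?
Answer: 1897870/1689083 ≈ 1.1236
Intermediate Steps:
L(z, y) = y + z
v = -31526 (v = -32034 + 508 = -31526)
(3827266 + v)/(3376990 + L(976, 200)) = (3827266 - 31526)/(3376990 + (200 + 976)) = 3795740/(3376990 + 1176) = 3795740/3378166 = 3795740*(1/3378166) = 1897870/1689083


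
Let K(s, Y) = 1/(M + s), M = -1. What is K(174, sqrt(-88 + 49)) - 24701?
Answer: -4273272/173 ≈ -24701.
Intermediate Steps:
K(s, Y) = 1/(-1 + s)
K(174, sqrt(-88 + 49)) - 24701 = 1/(-1 + 174) - 24701 = 1/173 - 24701 = -4273272/173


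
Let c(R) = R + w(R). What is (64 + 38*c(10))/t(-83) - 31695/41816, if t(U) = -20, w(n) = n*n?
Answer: -44525251/209080 ≈ -212.96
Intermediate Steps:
w(n) = n²
c(R) = R + R²
(64 + 38*c(10))/t(-83) - 31695/41816 = (64 + 38*(10*(1 + 10)))/(-20) - 31695/41816 = (64 + 38*(10*11))*(-1/20) - 31695*1/41816 = (64 + 38*110)*(-1/20) - 31695/41816 = (64 + 4180)*(-1/20) - 31695/41816 = 4244*(-1/20) - 31695/41816 = -1061/5 - 31695/41816 = -44525251/209080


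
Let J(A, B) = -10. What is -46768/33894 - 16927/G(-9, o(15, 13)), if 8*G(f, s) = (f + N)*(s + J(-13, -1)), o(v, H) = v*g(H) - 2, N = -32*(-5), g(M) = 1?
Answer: -768495968/2558997 ≈ -300.31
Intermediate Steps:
N = 160
o(v, H) = -2 + v (o(v, H) = v*1 - 2 = v - 2 = -2 + v)
G(f, s) = (-10 + s)*(160 + f)/8 (G(f, s) = ((f + 160)*(s - 10))/8 = ((160 + f)*(-10 + s))/8 = ((-10 + s)*(160 + f))/8 = (-10 + s)*(160 + f)/8)
-46768/33894 - 16927/G(-9, o(15, 13)) = -46768/33894 - 16927/(-200 + 20*(-2 + 15) - 5/4*(-9) + (⅛)*(-9)*(-2 + 15)) = -46768*1/33894 - 16927/(-200 + 20*13 + 45/4 + (⅛)*(-9)*13) = -23384/16947 - 16927/(-200 + 260 + 45/4 - 117/8) = -23384/16947 - 16927/453/8 = -23384/16947 - 16927*8/453 = -23384/16947 - 135416/453 = -768495968/2558997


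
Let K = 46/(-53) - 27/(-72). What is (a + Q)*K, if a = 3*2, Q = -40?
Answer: 3553/212 ≈ 16.759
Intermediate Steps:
K = -209/424 (K = 46*(-1/53) - 27*(-1/72) = -46/53 + 3/8 = -209/424 ≈ -0.49292)
a = 6
(a + Q)*K = (6 - 40)*(-209/424) = -34*(-209/424) = 3553/212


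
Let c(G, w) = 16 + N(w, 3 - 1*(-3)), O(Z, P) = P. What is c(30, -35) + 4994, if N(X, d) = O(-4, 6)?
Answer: 5016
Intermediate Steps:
N(X, d) = 6
c(G, w) = 22 (c(G, w) = 16 + 6 = 22)
c(30, -35) + 4994 = 22 + 4994 = 5016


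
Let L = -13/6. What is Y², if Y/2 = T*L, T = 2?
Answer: 676/9 ≈ 75.111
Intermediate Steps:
L = -13/6 (L = -13*⅙ = -13/6 ≈ -2.1667)
Y = -26/3 (Y = 2*(2*(-13/6)) = 2*(-13/3) = -26/3 ≈ -8.6667)
Y² = (-26/3)² = 676/9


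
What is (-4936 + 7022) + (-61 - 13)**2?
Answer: 7562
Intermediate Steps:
(-4936 + 7022) + (-61 - 13)**2 = 2086 + (-74)**2 = 2086 + 5476 = 7562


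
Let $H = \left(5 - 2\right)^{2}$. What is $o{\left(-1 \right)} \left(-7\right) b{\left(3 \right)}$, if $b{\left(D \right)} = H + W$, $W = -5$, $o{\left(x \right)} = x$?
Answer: $28$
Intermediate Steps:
$H = 9$ ($H = 3^{2} = 9$)
$b{\left(D \right)} = 4$ ($b{\left(D \right)} = 9 - 5 = 4$)
$o{\left(-1 \right)} \left(-7\right) b{\left(3 \right)} = \left(-1\right) \left(-7\right) 4 = 7 \cdot 4 = 28$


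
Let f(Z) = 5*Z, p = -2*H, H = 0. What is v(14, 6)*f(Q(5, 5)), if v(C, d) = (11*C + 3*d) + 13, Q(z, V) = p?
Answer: 0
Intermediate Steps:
p = 0 (p = -2*0 = 0)
Q(z, V) = 0
v(C, d) = 13 + 3*d + 11*C (v(C, d) = (3*d + 11*C) + 13 = 13 + 3*d + 11*C)
v(14, 6)*f(Q(5, 5)) = (13 + 3*6 + 11*14)*(5*0) = (13 + 18 + 154)*0 = 185*0 = 0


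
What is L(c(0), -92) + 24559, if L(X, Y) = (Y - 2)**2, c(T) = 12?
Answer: 33395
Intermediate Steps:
L(X, Y) = (-2 + Y)**2
L(c(0), -92) + 24559 = (-2 - 92)**2 + 24559 = (-94)**2 + 24559 = 8836 + 24559 = 33395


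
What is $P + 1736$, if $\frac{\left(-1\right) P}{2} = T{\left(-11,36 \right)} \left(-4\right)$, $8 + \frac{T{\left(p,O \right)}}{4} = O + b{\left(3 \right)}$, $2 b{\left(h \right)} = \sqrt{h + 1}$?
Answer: $2664$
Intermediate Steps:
$b{\left(h \right)} = \frac{\sqrt{1 + h}}{2}$ ($b{\left(h \right)} = \frac{\sqrt{h + 1}}{2} = \frac{\sqrt{1 + h}}{2}$)
$T{\left(p,O \right)} = -28 + 4 O$ ($T{\left(p,O \right)} = -32 + 4 \left(O + \frac{\sqrt{1 + 3}}{2}\right) = -32 + 4 \left(O + \frac{\sqrt{4}}{2}\right) = -32 + 4 \left(O + \frac{1}{2} \cdot 2\right) = -32 + 4 \left(O + 1\right) = -32 + 4 \left(1 + O\right) = -32 + \left(4 + 4 O\right) = -28 + 4 O$)
$P = 928$ ($P = - 2 \left(-28 + 4 \cdot 36\right) \left(-4\right) = - 2 \left(-28 + 144\right) \left(-4\right) = - 2 \cdot 116 \left(-4\right) = \left(-2\right) \left(-464\right) = 928$)
$P + 1736 = 928 + 1736 = 2664$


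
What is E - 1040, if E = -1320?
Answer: -2360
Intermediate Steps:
E - 1040 = -1320 - 1040 = -2360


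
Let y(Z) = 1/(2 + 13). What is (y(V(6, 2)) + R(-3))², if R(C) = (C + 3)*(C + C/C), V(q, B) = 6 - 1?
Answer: 1/225 ≈ 0.0044444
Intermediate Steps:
V(q, B) = 5
R(C) = (1 + C)*(3 + C) (R(C) = (3 + C)*(C + 1) = (3 + C)*(1 + C) = (1 + C)*(3 + C))
y(Z) = 1/15
(y(V(6, 2)) + R(-3))² = (1/15 + (3 + (-3)² + 4*(-3)))² = (1/15 + (3 + 9 - 12))² = (1/15 + 0)² = (1/15)² = 1/225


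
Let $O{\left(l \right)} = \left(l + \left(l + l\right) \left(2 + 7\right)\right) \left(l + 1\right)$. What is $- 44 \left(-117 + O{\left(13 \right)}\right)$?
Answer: $-147004$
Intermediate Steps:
$O{\left(l \right)} = 19 l \left(1 + l\right)$ ($O{\left(l \right)} = \left(l + 2 l 9\right) \left(1 + l\right) = \left(l + 18 l\right) \left(1 + l\right) = 19 l \left(1 + l\right)$)
$- 44 \left(-117 + O{\left(13 \right)}\right) = - 44 \left(-117 + 19 \cdot 13 \left(1 + 13\right)\right) = - 44 \left(-117 + 19 \cdot 13 \cdot 14\right) = - 44 \left(-117 + 3458\right) = \left(-44\right) 3341 = -147004$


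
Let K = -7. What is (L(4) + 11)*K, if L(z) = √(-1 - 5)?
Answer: -77 - 7*I*√6 ≈ -77.0 - 17.146*I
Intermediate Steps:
L(z) = I*√6 (L(z) = √(-6) = I*√6)
(L(4) + 11)*K = (I*√6 + 11)*(-7) = (11 + I*√6)*(-7) = -77 - 7*I*√6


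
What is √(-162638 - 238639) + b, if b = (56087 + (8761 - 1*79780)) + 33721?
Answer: 18789 + I*√401277 ≈ 18789.0 + 633.46*I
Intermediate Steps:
b = 18789 (b = (56087 + (8761 - 79780)) + 33721 = (56087 - 71019) + 33721 = -14932 + 33721 = 18789)
√(-162638 - 238639) + b = √(-162638 - 238639) + 18789 = √(-401277) + 18789 = I*√401277 + 18789 = 18789 + I*√401277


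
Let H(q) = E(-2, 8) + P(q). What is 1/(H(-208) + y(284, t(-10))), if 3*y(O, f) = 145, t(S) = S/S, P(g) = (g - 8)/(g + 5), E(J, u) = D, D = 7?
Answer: 609/34346 ≈ 0.017731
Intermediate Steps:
E(J, u) = 7
P(g) = (-8 + g)/(5 + g)
H(q) = 7 + (-8 + q)/(5 + q)
t(S) = 1
y(O, f) = 145/3 (y(O, f) = (⅓)*145 = 145/3)
1/(H(-208) + y(284, t(-10))) = 1/((27 + 8*(-208))/(5 - 208) + 145/3) = 1/((27 - 1664)/(-203) + 145/3) = 1/(-1/203*(-1637) + 145/3) = 1/(1637/203 + 145/3) = 1/(34346/609) = 609/34346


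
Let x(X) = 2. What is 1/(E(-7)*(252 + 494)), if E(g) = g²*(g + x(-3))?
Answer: -1/182770 ≈ -5.4714e-6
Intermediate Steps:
E(g) = g²*(2 + g) (E(g) = g²*(g + 2) = g²*(2 + g))
1/(E(-7)*(252 + 494)) = 1/(((-7)²*(2 - 7))*(252 + 494)) = 1/((49*(-5))*746) = 1/(-245*746) = 1/(-182770) = -1/182770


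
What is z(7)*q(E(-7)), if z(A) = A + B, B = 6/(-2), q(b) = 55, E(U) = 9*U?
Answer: 220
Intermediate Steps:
B = -3 (B = 6*(-1/2) = -3)
z(A) = -3 + A (z(A) = A - 3 = -3 + A)
z(7)*q(E(-7)) = (-3 + 7)*55 = 4*55 = 220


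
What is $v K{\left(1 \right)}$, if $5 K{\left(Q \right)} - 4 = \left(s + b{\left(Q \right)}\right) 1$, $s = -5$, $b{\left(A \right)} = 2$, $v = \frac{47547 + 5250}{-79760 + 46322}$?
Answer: $- \frac{17599}{55730} \approx -0.31579$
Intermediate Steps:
$v = - \frac{17599}{11146}$ ($v = \frac{52797}{-33438} = 52797 \left(- \frac{1}{33438}\right) = - \frac{17599}{11146} \approx -1.579$)
$K{\left(Q \right)} = \frac{1}{5}$ ($K{\left(Q \right)} = \frac{4}{5} + \frac{\left(-5 + 2\right) 1}{5} = \frac{4}{5} + \frac{\left(-3\right) 1}{5} = \frac{4}{5} + \frac{1}{5} \left(-3\right) = \frac{4}{5} - \frac{3}{5} = \frac{1}{5}$)
$v K{\left(1 \right)} = \left(- \frac{17599}{11146}\right) \frac{1}{5} = - \frac{17599}{55730}$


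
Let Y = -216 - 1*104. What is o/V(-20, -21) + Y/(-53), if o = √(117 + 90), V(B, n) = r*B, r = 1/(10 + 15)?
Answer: 320/53 - 15*√23/4 ≈ -11.947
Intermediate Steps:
Y = -320 (Y = -216 - 104 = -320)
r = 1/25 ≈ 0.040000
V(B, n) = B/25
o = 3*√23 (o = √207 = 3*√23 ≈ 14.387)
o/V(-20, -21) + Y/(-53) = (3*√23)/(((1/25)*(-20))) - 320/(-53) = (3*√23)/(-⅘) - 320*(-1/53) = (3*√23)*(-5/4) + 320/53 = -15*√23/4 + 320/53 = 320/53 - 15*√23/4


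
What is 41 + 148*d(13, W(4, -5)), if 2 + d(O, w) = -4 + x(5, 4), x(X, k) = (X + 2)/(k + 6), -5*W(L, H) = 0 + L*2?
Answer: -3717/5 ≈ -743.40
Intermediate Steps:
W(L, H) = -2*L/5 (W(L, H) = -(0 + L*2)/5 = -(0 + 2*L)/5 = -2*L/5)
x(X, k) = (2 + X)/(6 + k)
d(O, w) = -53/10 (d(O, w) = -2 + (-4 + (2 + 5)/(6 + 4)) = -2 + (-4 + 7/10) = -2 - 33/10 = -53/10)
41 + 148*d(13, W(4, -5)) = 41 + 148*(-53/10) = 41 - 3922/5 = -3717/5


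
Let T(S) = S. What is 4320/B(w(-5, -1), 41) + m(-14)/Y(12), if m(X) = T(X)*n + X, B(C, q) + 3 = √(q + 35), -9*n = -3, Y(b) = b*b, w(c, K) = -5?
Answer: 699371/3618 + 8640*√19/67 ≈ 755.41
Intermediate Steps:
Y(b) = b²
n = ⅓ (n = -⅑*(-3) = ⅓ ≈ 0.33333)
B(C, q) = -3 + √(35 + q) (B(C, q) = -3 + √(q + 35) = -3 + √(35 + q))
m(X) = 4*X/3 (m(X) = X*(⅓) + X = X/3 + X = 4*X/3)
4320/B(w(-5, -1), 41) + m(-14)/Y(12) = 4320/(-3 + √(35 + 41)) + ((4/3)*(-14))/(12²) = 4320/(-3 + √76) - 56/3/144 = 4320/(-3 + 2*√19) - 56/3*1/144 = 4320/(-3 + 2*√19) - 7/54 = -7/54 + 4320/(-3 + 2*√19)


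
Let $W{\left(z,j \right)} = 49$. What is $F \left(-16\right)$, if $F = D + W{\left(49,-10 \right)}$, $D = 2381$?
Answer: $-38880$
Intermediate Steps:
$F = 2430$ ($F = 2381 + 49 = 2430$)
$F \left(-16\right) = 2430 \left(-16\right) = -38880$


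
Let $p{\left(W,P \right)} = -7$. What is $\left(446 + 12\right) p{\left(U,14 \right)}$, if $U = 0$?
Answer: $-3206$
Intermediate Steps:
$\left(446 + 12\right) p{\left(U,14 \right)} = \left(446 + 12\right) \left(-7\right) = 458 \left(-7\right) = -3206$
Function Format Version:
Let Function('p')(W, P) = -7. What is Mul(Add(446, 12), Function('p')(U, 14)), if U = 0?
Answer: -3206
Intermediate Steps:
Mul(Add(446, 12), Function('p')(U, 14)) = Mul(Add(446, 12), -7) = Mul(458, -7) = -3206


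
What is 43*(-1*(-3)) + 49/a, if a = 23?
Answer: 3016/23 ≈ 131.13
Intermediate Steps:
43*(-1*(-3)) + 49/a = 43*(-1*(-3)) + 49/23 = 43*3 + 49*(1/23) = 129 + 49/23 = 3016/23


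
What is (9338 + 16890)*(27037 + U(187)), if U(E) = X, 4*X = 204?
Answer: 710464064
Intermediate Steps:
X = 51 (X = (1/4)*204 = 51)
U(E) = 51
(9338 + 16890)*(27037 + U(187)) = (9338 + 16890)*(27037 + 51) = 26228*27088 = 710464064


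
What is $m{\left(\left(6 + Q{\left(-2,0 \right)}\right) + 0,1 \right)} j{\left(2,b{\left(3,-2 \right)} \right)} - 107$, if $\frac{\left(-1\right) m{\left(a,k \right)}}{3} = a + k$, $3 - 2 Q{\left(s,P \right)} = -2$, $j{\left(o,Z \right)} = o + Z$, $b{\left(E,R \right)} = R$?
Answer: $-107$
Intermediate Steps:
$j{\left(o,Z \right)} = Z + o$
$Q{\left(s,P \right)} = \frac{5}{2}$ ($Q{\left(s,P \right)} = \frac{3}{2} - -1 = \frac{3}{2} + 1 = \frac{5}{2}$)
$m{\left(a,k \right)} = - 3 a - 3 k$ ($m{\left(a,k \right)} = - 3 \left(a + k\right) = - 3 a - 3 k$)
$m{\left(\left(6 + Q{\left(-2,0 \right)}\right) + 0,1 \right)} j{\left(2,b{\left(3,-2 \right)} \right)} - 107 = \left(- 3 \left(\left(6 + \frac{5}{2}\right) + 0\right) - 3\right) \left(-2 + 2\right) - 107 = \left(- 3 \left(\frac{17}{2} + 0\right) - 3\right) 0 - 107 = \left(\left(-3\right) \frac{17}{2} - 3\right) 0 - 107 = \left(- \frac{51}{2} - 3\right) 0 - 107 = \left(- \frac{57}{2}\right) 0 - 107 = 0 - 107 = -107$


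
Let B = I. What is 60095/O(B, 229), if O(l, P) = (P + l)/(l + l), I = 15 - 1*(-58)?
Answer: 4386935/151 ≈ 29053.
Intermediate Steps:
I = 73 (I = 15 + 58 = 73)
B = 73
O(l, P) = (P + l)/(2*l) (O(l, P) = (P + l)/((2*l)) = (P + l)*(1/(2*l)) = (P + l)/(2*l))
60095/O(B, 229) = 60095/(((½)*(229 + 73)/73)) = 60095/(((½)*(1/73)*302)) = 60095/(151/73) = 60095*(73/151) = 4386935/151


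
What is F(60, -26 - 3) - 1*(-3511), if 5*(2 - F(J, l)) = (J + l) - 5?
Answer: 17539/5 ≈ 3507.8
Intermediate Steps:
F(J, l) = 3 - J/5 - l/5 (F(J, l) = 2 - ((J + l) - 5)/5 = 2 - (-5 + J + l)/5 = 2 + (1 - J/5 - l/5) = 3 - J/5 - l/5)
F(60, -26 - 3) - 1*(-3511) = (3 - 1/5*60 - (-26 - 3)/5) - 1*(-3511) = (3 - 12 - 1/5*(-29)) + 3511 = (3 - 12 + 29/5) + 3511 = -16/5 + 3511 = 17539/5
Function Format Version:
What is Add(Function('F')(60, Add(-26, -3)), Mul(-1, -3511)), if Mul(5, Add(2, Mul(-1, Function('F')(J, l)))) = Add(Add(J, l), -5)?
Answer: Rational(17539, 5) ≈ 3507.8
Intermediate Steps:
Function('F')(J, l) = Add(3, Mul(Rational(-1, 5), J), Mul(Rational(-1, 5), l)) (Function('F')(J, l) = Add(2, Mul(Rational(-1, 5), Add(Add(J, l), -5))) = Add(2, Mul(Rational(-1, 5), Add(-5, J, l))) = Add(2, Add(1, Mul(Rational(-1, 5), J), Mul(Rational(-1, 5), l))) = Add(3, Mul(Rational(-1, 5), J), Mul(Rational(-1, 5), l)))
Add(Function('F')(60, Add(-26, -3)), Mul(-1, -3511)) = Add(Add(3, Mul(Rational(-1, 5), 60), Mul(Rational(-1, 5), Add(-26, -3))), Mul(-1, -3511)) = Add(Add(3, -12, Mul(Rational(-1, 5), -29)), 3511) = Add(Add(3, -12, Rational(29, 5)), 3511) = Add(Rational(-16, 5), 3511) = Rational(17539, 5)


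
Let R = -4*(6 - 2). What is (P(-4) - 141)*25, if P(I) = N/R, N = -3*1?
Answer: -56325/16 ≈ -3520.3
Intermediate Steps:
N = -3
R = -16 (R = -4*4 = -16)
P(I) = 3/16 (P(I) = -3/(-16) = -3*(-1/16) = 3/16)
(P(-4) - 141)*25 = (3/16 - 141)*25 = -2253/16*25 = -56325/16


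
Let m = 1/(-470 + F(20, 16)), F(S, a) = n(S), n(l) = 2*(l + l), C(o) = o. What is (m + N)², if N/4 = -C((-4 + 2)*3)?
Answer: 87590881/152100 ≈ 575.88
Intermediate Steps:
n(l) = 4*l (n(l) = 2*(2*l) = 4*l)
F(S, a) = 4*S
m = -1/390 (m = 1/(-470 + 4*20) = 1/(-470 + 80) = 1/(-390) = -1/390 ≈ -0.0025641)
N = 24 (N = 4*(-(-4 + 2)*3) = 4*(-(-2)*3) = 4*(-1*(-6)) = 4*6 = 24)
(m + N)² = (-1/390 + 24)² = (9359/390)² = 87590881/152100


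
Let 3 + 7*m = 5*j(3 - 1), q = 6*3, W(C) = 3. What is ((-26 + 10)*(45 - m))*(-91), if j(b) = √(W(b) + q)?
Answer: 66144 - 1040*√21 ≈ 61378.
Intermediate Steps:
q = 18
j(b) = √21 (j(b) = √(3 + 18) = √21)
m = -3/7 + 5*√21/7 (m = -3/7 + (5*√21)/7 = -3/7 + 5*√21/7 ≈ 2.8447)
((-26 + 10)*(45 - m))*(-91) = ((-26 + 10)*(45 - (-3/7 + 5*√21/7)))*(-91) = -16*(45 + (3/7 - 5*√21/7))*(-91) = -16*(318/7 - 5*√21/7)*(-91) = (-5088/7 + 80*√21/7)*(-91) = 66144 - 1040*√21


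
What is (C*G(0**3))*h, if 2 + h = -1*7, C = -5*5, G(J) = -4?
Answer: -900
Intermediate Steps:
C = -25
h = -9 (h = -2 - 1*7 = -2 - 7 = -9)
(C*G(0**3))*h = -25*(-4)*(-9) = 100*(-9) = -900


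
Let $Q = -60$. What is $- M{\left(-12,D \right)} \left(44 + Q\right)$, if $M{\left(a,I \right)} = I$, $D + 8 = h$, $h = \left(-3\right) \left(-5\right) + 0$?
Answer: $112$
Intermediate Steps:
$h = 15$ ($h = 15 + 0 = 15$)
$D = 7$ ($D = -8 + 15 = 7$)
$- M{\left(-12,D \right)} \left(44 + Q\right) = \left(-1\right) 7 \left(44 - 60\right) = \left(-7\right) \left(-16\right) = 112$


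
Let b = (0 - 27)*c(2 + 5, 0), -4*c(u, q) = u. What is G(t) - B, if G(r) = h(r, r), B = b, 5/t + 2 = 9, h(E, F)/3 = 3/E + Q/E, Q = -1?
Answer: -777/20 ≈ -38.850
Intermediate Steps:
c(u, q) = -u/4
h(E, F) = 6/E (h(E, F) = 3*(3/E - 1/E) = 3*(2/E) = 6/E)
t = 5/7 (t = 5/(-2 + 9) = 5/7 ≈ 0.71429)
b = 189/4 (b = (0 - 27)*(-(2 + 5)/4) = -(-27)*7/4 = -27*(-7/4) = 189/4 ≈ 47.250)
B = 189/4 ≈ 47.250
G(r) = 6/r
G(t) - B = 6/(5/7) - 1*189/4 = 6*(7/5) - 189/4 = 42/5 - 189/4 = -777/20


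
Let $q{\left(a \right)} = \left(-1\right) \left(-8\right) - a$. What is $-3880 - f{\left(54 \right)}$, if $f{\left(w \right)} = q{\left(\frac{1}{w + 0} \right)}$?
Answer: $- \frac{209951}{54} \approx -3888.0$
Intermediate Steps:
$q{\left(a \right)} = 8 - a$
$f{\left(w \right)} = 8 - \frac{1}{w}$ ($f{\left(w \right)} = 8 - \frac{1}{w + 0} = 8 - \frac{1}{w}$)
$-3880 - f{\left(54 \right)} = -3880 - \left(8 - \frac{1}{54}\right) = -3880 - \frac{431}{54} = - \frac{209951}{54}$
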